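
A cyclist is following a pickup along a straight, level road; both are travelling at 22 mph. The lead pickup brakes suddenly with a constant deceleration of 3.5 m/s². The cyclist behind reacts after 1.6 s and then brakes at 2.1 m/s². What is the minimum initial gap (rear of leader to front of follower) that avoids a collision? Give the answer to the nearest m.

22 mph × 0.44704 = 9.8349 m/s.
Leader travels v²/(2a_L) = 96.725 / 7.000 = 13.818 m before stopping.
Follower covers v·t_r = 9.8349 × 1.6 = 15.736 m while reacting, then v²/(2a_F) = 96.725 / 4.200 = 23.030 m while braking, for a total of 15.736 + 23.030 = 38.766 m.
Since a_F ≤ a_L and the follower starts braking later, the follower is never slower than the leader, so the closest approach is when both have stopped.
Minimum gap = 38.766 − 13.818 = 24.948 m.

Minimum gap ≈ 25 m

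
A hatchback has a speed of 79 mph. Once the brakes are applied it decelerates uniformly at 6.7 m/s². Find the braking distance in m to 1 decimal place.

Braking distance ≈ 93.1 m

79 mph × 0.44704 = 35.3162 m/s.
Braking distance = v²/(2a) = 35.3162² / (2 × 6.700) = 1247.234 / 13.400 = 93.077 m.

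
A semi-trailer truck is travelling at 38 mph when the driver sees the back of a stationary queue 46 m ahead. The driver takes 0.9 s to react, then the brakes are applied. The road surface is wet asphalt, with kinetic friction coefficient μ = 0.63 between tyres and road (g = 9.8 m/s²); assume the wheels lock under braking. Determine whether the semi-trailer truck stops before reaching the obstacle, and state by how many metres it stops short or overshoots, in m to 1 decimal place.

Yes — it stops 7.3 m short of the obstacle

38 mph × 0.44704 = 16.9875 m/s.
a = μg = 0.63 × 9.8 = 6.174 m/s².
Reaction distance = 16.9875 × 0.9 = 15.289 m.
Braking distance = v²/(2a) = 288.575 / 12.348 = 23.370 m.
Total stopping distance = 15.289 + 23.370 = 38.659 m, vs 46 m available — it stops with 46 − 38.659 = 7.341 m to spare.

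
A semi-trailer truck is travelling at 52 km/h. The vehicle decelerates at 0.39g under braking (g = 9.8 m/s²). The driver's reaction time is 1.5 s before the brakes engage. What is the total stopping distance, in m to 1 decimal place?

52 km/h ÷ 3.6 = 14.4444 m/s.
a = 0.39 × 9.8 = 3.822 m/s².
Reaction distance = v·t_r = 14.4444 × 1.5 = 21.667 m.
Braking distance = v²/(2a) = 14.4444² / (2 × 3.822) = 208.641 / 7.644 = 27.295 m.
Total = 21.667 + 27.295 = 48.962 m.

Total stopping distance ≈ 49.0 m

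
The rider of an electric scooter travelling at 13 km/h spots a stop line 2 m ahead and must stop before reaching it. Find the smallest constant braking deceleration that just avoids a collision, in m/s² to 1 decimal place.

Required deceleration ≈ 3.3 m/s²

13 km/h ÷ 3.6 = 3.6111 m/s.
v² = 2a·d ⇒ a = v²/(2d) = 3.6111² / (2 × 2.000) = 13.040 / 4.000 = 3.2600 m/s².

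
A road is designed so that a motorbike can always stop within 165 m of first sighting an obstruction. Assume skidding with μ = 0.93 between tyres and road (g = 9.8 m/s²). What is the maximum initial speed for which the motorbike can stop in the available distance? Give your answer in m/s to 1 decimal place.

Maximum speed ≈ 54.8 m/s

a = μg = 0.93 × 9.8 = 9.114 m/s².
v²/(2a) = d ⇒ v = √(2 × 9.114 × 165) = √3007.62 = 54.8418 m/s.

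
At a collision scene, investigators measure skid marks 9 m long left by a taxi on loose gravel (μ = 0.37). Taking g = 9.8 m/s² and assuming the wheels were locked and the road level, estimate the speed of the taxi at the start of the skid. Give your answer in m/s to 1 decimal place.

Initial speed ≈ 8.1 m/s

Deceleration a = μg = 0.37 × 9.8 = 3.626 m/s².
v = √(2a·d) = √(2 × 3.626 × 9) = √65.268 = 8.0789 m/s.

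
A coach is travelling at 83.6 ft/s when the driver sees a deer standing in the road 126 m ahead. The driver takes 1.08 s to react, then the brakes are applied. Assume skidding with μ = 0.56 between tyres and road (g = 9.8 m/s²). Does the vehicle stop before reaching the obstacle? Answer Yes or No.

83.6 ft/s × 0.3048 = 25.4813 m/s.
a = μg = 0.56 × 9.8 = 5.488 m/s².
Reaction distance = 25.4813 × 1.08 = 27.520 m.
Braking distance = v²/(2a) = 649.297 / 10.976 = 59.156 m.
Total stopping distance = 27.520 + 59.156 = 86.676 m, vs 126 m available — it stops with 126 − 86.676 = 39.324 m to spare.

Yes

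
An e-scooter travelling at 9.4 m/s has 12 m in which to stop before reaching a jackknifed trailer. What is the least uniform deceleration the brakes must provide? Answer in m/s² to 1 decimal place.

v² = 2a·d ⇒ a = v²/(2d) = 9.4000² / (2 × 12.000) = 88.360 / 24.000 = 3.6817 m/s².

Required deceleration ≈ 3.7 m/s²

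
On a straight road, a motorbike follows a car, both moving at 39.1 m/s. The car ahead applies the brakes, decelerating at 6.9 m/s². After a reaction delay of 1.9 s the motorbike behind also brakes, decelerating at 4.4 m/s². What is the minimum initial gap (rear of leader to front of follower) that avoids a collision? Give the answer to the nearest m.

Leader travels v²/(2a_L) = 1528.810 / 13.800 = 110.783 m before stopping.
Follower covers v·t_r = 39.1000 × 1.9 = 74.290 m while reacting, then v²/(2a_F) = 1528.810 / 8.800 = 173.728 m while braking, for a total of 74.290 + 173.728 = 248.018 m.
Since a_F ≤ a_L and the follower starts braking later, the follower is never slower than the leader, so the closest approach is when both have stopped.
Minimum gap = 248.018 − 110.783 = 137.235 m.

Minimum gap ≈ 137 m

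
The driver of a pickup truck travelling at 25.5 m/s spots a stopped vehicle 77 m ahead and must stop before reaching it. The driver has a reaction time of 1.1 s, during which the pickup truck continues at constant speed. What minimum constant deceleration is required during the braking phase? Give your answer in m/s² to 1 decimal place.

Required deceleration ≈ 6.6 m/s²

Distance covered during reaction = 25.5000 × 1.1 = 28.050 m.
Distance available for braking: 77 − 28.050 = 48.950 m.
v² = 2a·d ⇒ a = v²/(2d) = 25.5000² / (2 × 48.950) = 650.250 / 97.900 = 6.6420 m/s².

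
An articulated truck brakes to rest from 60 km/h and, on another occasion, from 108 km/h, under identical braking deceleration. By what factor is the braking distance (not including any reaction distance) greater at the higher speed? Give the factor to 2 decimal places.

Factor ≈ 3.24

Braking distance d = v²/(2a), so with a fixed, d ∝ v².
Factor = (108/60)² = 1.8000² = 3.2400.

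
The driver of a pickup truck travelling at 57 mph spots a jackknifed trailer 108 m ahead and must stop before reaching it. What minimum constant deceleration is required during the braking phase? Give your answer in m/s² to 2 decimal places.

57 mph × 0.44704 = 25.4813 m/s.
v² = 2a·d ⇒ a = v²/(2d) = 25.4813² / (2 × 108.000) = 649.297 / 216.000 = 3.0060 m/s².

Required deceleration ≈ 3.01 m/s²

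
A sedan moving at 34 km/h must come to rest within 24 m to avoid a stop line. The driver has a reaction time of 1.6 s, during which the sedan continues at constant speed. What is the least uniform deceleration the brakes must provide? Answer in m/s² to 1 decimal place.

Required deceleration ≈ 5.0 m/s²

34 km/h ÷ 3.6 = 9.4444 m/s.
Distance covered during reaction = 9.4444 × 1.6 = 15.111 m.
Distance available for braking: 24 − 15.111 = 8.889 m.
v² = 2a·d ⇒ a = v²/(2d) = 9.4444² / (2 × 8.889) = 89.197 / 17.778 = 5.0173 m/s².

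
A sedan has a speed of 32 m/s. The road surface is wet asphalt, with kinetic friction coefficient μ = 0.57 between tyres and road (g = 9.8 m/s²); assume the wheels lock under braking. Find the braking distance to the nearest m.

a = μg = 0.57 × 9.8 = 5.586 m/s².
Braking distance = v²/(2a) = 32.0000² / (2 × 5.586) = 1024.000 / 11.172 = 91.658 m.

Braking distance ≈ 92 m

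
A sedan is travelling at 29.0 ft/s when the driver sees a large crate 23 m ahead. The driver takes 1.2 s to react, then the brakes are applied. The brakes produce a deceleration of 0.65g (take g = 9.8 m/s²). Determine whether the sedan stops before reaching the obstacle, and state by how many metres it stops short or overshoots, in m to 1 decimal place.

29 ft/s × 0.3048 = 8.8392 m/s.
a = 0.65 × 9.8 = 6.370 m/s².
Reaction distance = 8.8392 × 1.2 = 10.607 m.
Braking distance = v²/(2a) = 78.131 / 12.740 = 6.133 m.
Total stopping distance = 10.607 + 6.133 = 16.740 m, vs 23 m available — it stops with 23 − 16.740 = 6.260 m to spare.

Yes — it stops 6.3 m short of the obstacle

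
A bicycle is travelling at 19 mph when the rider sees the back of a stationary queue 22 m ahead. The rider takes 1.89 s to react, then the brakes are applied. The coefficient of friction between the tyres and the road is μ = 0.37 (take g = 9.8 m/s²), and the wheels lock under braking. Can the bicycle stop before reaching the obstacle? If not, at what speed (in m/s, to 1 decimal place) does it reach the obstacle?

19 mph × 0.44704 = 8.4938 m/s.
a = μg = 0.37 × 9.8 = 3.626 m/s².
Reaction distance = 8.4938 × 1.89 = 16.053 m.
Braking distance needed to stop: v²/(2a) = 72.145 / 7.252 = 9.948 m, so total needed = 16.053 + 9.948 = 26.001 m > 22 m — it cannot stop.
Distance remaining when braking begins: 22 − 16.053 = 5.947 m.
v² = v₀² − 2a·d = 72.145 − 2 × 3.626 × 5.947 = 29.017 m²/s².
v = √29.017 = 5.387 m/s.

No — it strikes the obstacle at 5.4 m/s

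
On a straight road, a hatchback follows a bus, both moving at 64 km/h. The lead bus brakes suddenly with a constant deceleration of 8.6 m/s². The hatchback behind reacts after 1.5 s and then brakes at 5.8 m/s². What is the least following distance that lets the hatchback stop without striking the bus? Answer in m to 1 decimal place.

64 km/h ÷ 3.6 = 17.7778 m/s.
Leader travels v²/(2a_L) = 316.050 / 17.200 = 18.375 m before stopping.
Follower covers v·t_r = 17.7778 × 1.5 = 26.667 m while reacting, then v²/(2a_F) = 316.050 / 11.600 = 27.246 m while braking, for a total of 26.667 + 27.246 = 53.913 m.
Since a_F ≤ a_L and the follower starts braking later, the follower is never slower than the leader, so the closest approach is when both have stopped.
Minimum gap = 53.913 − 18.375 = 35.538 m.

Minimum gap ≈ 35.5 m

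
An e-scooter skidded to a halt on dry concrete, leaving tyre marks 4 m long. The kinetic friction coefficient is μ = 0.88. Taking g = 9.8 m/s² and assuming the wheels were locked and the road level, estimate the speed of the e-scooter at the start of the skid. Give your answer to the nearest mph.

Initial speed ≈ 19 mph

Deceleration a = μg = 0.88 × 9.8 = 8.624 m/s².
v = √(2a·d) = √(2 × 8.624 × 4) = √68.992 = 8.3061 m/s.
= 8.3061 ÷ 0.44704 = 18.580 mph.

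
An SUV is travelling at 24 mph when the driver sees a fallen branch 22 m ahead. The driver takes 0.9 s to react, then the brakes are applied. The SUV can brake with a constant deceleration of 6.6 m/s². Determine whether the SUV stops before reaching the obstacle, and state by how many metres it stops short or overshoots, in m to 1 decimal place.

24 mph × 0.44704 = 10.7290 m/s.
Reaction distance = 10.7290 × 0.9 = 9.656 m.
Braking distance = v²/(2a) = 115.111 / 13.200 = 8.721 m.
Total stopping distance = 9.656 + 8.721 = 18.377 m, vs 22 m available — it stops with 22 − 18.377 = 3.623 m to spare.

Yes — it stops 3.6 m short of the obstacle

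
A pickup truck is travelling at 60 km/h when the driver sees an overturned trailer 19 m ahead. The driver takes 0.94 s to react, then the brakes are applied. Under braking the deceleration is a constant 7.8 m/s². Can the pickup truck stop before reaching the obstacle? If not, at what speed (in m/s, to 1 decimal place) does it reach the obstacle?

No — it strikes the obstacle at 15.0 m/s

60 km/h ÷ 3.6 = 16.6667 m/s.
Reaction distance = 16.6667 × 0.94 = 15.667 m.
Braking distance needed to stop: v²/(2a) = 277.779 / 15.600 = 17.806 m, so total needed = 15.667 + 17.806 = 33.473 m > 19 m — it cannot stop.
Distance remaining when braking begins: 19 − 15.667 = 3.333 m.
v² = v₀² − 2a·d = 277.779 − 2 × 7.800 × 3.333 = 225.784 m²/s².
v = √225.784 = 15.026 m/s.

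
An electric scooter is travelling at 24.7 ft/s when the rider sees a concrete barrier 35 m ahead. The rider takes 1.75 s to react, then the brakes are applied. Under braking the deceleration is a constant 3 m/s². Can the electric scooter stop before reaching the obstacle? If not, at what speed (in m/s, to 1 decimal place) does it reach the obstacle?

Yes — it stops about 12.4 m short of the obstacle, so it never reaches it

24.7 ft/s × 0.3048 = 7.5286 m/s.
Reaction distance = 7.5286 × 1.75 = 13.175 m.
Braking distance = v²/(2a) = 56.680 / 6.000 = 9.447 m.
Total stopping distance = 13.175 + 9.447 = 22.622 m, vs 35 m available — it stops with 35 − 22.622 = 12.378 m to spare.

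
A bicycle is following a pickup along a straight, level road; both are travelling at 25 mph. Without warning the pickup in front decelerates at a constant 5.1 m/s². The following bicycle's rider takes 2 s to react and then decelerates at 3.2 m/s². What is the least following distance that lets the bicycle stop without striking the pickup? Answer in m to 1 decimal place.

25 mph × 0.44704 = 11.1760 m/s.
Leader travels v²/(2a_L) = 124.903 / 10.200 = 12.245 m before stopping.
Follower covers v·t_r = 11.1760 × 2 = 22.352 m while reacting, then v²/(2a_F) = 124.903 / 6.400 = 19.516 m while braking, for a total of 22.352 + 19.516 = 41.868 m.
Since a_F ≤ a_L and the follower starts braking later, the follower is never slower than the leader, so the closest approach is when both have stopped.
Minimum gap = 41.868 − 12.245 = 29.623 m.

Minimum gap ≈ 29.6 m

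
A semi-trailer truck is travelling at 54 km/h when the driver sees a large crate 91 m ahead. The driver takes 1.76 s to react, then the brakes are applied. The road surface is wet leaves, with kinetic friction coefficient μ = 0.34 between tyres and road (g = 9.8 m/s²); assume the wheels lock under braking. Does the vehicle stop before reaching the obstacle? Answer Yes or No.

Yes

54 km/h ÷ 3.6 = 15.0000 m/s.
a = μg = 0.34 × 9.8 = 3.332 m/s².
Reaction distance = 15.0000 × 1.76 = 26.400 m.
Braking distance = v²/(2a) = 225.000 / 6.664 = 33.764 m.
Total stopping distance = 26.400 + 33.764 = 60.164 m, vs 91 m available — it stops with 91 − 60.164 = 30.836 m to spare.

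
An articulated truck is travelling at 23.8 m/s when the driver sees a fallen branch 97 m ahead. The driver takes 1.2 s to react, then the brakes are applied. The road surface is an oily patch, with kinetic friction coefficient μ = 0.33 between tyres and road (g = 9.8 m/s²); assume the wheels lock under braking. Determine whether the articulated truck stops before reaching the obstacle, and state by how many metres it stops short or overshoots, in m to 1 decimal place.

a = μg = 0.33 × 9.8 = 3.234 m/s².
Reaction distance = 23.8000 × 1.2 = 28.560 m.
Braking distance = v²/(2a) = 566.440 / 6.468 = 87.576 m.
Total stopping distance = 28.560 + 87.576 = 116.136 m, vs 97 m available — it cannot stop in time and overshoots by 116.136 − 97 = 19.136 m.

No — it overshoots by 19.1 m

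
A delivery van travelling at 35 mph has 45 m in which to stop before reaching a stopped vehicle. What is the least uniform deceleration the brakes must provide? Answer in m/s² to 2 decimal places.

35 mph × 0.44704 = 15.6464 m/s.
v² = 2a·d ⇒ a = v²/(2d) = 15.6464² / (2 × 45.000) = 244.810 / 90.000 = 2.7201 m/s².

Required deceleration ≈ 2.72 m/s²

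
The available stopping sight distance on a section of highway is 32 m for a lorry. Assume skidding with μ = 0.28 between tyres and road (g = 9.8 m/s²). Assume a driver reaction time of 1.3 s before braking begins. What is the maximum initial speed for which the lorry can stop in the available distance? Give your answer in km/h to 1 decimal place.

Maximum speed ≈ 36.6 km/h

a = μg = 0.28 × 9.8 = 2.744 m/s².
Stopping distance: v·t_r + v²/(2a) = 32 with t_r = 1.3 s and a = 2.744 m/s².
So v² + 7.134 v − 175.62 = 0.
Positive root: v = −a·t_r + √((a·t_r)² + 2a·d) = −3.567 + √(12.723 + 175.62) = 10.1568 m/s.
10.1568 m/s × 3.6 = 36.564 km/h.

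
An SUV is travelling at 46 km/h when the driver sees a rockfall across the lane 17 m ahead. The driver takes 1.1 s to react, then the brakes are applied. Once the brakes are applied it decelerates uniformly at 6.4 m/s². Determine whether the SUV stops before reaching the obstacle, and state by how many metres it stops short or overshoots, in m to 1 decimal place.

46 km/h ÷ 3.6 = 12.7778 m/s.
Reaction distance = 12.7778 × 1.1 = 14.056 m.
Braking distance = v²/(2a) = 163.272 / 12.800 = 12.756 m.
Total stopping distance = 14.056 + 12.756 = 26.812 m, vs 17 m available — it cannot stop in time and overshoots by 26.812 − 17 = 9.812 m.

No — it overshoots by 9.8 m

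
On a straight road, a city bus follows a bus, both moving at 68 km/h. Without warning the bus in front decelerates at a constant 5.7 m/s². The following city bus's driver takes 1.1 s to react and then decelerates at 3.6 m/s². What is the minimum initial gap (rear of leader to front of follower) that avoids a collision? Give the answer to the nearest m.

Minimum gap ≈ 39 m

68 km/h ÷ 3.6 = 18.8889 m/s.
Leader travels v²/(2a_L) = 356.791 / 11.400 = 31.297 m before stopping.
Follower covers v·t_r = 18.8889 × 1.1 = 20.778 m while reacting, then v²/(2a_F) = 356.791 / 7.200 = 49.554 m while braking, for a total of 20.778 + 49.554 = 70.332 m.
Since a_F ≤ a_L and the follower starts braking later, the follower is never slower than the leader, so the closest approach is when both have stopped.
Minimum gap = 70.332 − 31.297 = 39.035 m.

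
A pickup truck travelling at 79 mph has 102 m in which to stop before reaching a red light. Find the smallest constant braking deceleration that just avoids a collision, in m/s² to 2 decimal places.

79 mph × 0.44704 = 35.3162 m/s.
v² = 2a·d ⇒ a = v²/(2d) = 35.3162² / (2 × 102.000) = 1247.234 / 204.000 = 6.1139 m/s².

Required deceleration ≈ 6.11 m/s²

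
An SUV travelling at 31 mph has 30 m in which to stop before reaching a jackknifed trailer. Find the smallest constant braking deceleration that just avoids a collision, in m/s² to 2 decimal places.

31 mph × 0.44704 = 13.8582 m/s.
v² = 2a·d ⇒ a = v²/(2d) = 13.8582² / (2 × 30.000) = 192.050 / 60.000 = 3.2008 m/s².

Required deceleration ≈ 3.20 m/s²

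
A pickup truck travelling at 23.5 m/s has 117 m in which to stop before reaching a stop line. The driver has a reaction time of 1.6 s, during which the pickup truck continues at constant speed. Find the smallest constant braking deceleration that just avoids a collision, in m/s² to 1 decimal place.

Required deceleration ≈ 3.5 m/s²

Distance covered during reaction = 23.5000 × 1.6 = 37.600 m.
Distance available for braking: 117 − 37.600 = 79.400 m.
v² = 2a·d ⇒ a = v²/(2d) = 23.5000² / (2 × 79.400) = 552.250 / 158.800 = 3.4776 m/s².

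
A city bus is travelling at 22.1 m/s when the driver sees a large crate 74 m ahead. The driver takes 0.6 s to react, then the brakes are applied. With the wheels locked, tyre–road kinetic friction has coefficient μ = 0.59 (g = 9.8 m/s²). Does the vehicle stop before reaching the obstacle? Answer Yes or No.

Yes

a = μg = 0.59 × 9.8 = 5.782 m/s².
Reaction distance = 22.1000 × 0.6 = 13.260 m.
Braking distance = v²/(2a) = 488.410 / 11.564 = 42.235 m.
Total stopping distance = 13.260 + 42.235 = 55.495 m, vs 74 m available — it stops with 74 − 55.495 = 18.505 m to spare.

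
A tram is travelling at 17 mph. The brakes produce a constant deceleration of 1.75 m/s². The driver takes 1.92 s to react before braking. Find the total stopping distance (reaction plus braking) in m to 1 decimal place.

Total stopping distance ≈ 31.1 m

17 mph × 0.44704 = 7.5997 m/s.
Reaction distance = v·t_r = 7.5997 × 1.92 = 14.591 m.
Braking distance = v²/(2a) = 7.5997² / (2 × 1.750) = 57.755 / 3.500 = 16.501 m.
Total = 14.591 + 16.501 = 31.092 m.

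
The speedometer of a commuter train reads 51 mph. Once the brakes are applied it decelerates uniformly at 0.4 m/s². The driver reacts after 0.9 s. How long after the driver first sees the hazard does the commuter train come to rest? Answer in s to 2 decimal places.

Total time ≈ 57.90 s

51 mph × 0.44704 = 22.7990 m/s.
Braking time = v/a = 22.7990 / 0.400 = 56.997 s.
Total = 0.9 + 56.997 = 57.897 s.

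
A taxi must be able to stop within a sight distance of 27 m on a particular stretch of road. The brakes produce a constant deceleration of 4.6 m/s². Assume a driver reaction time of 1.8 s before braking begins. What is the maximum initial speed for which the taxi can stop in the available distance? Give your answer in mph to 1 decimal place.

Maximum speed ≈ 21.3 mph

Stopping distance: v·t_r + v²/(2a) = 27 with t_r = 1.8 s and a = 4.600 m/s².
So v² + 16.560 v − 248.40 = 0.
Positive root: v = −a·t_r + √((a·t_r)² + 2a·d) = −8.280 + √(68.558 + 248.40) = 9.5233 m/s.
9.5233 m/s ÷ 0.44704 = 21.303 mph.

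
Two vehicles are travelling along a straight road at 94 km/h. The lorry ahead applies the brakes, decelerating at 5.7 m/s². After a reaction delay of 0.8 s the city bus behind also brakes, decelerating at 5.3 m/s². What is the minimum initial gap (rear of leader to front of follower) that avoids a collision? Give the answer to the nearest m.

Minimum gap ≈ 25 m

94 km/h ÷ 3.6 = 26.1111 m/s.
Leader travels v²/(2a_L) = 681.790 / 11.400 = 59.806 m before stopping.
Follower covers v·t_r = 26.1111 × 0.8 = 20.889 m while reacting, then v²/(2a_F) = 681.790 / 10.600 = 64.320 m while braking, for a total of 20.889 + 64.320 = 85.209 m.
Since a_F ≤ a_L and the follower starts braking later, the follower is never slower than the leader, so the closest approach is when both have stopped.
Minimum gap = 85.209 − 59.806 = 25.403 m.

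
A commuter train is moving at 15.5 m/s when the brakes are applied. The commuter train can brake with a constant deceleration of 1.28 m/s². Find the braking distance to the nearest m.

Braking distance = v²/(2a) = 15.5000² / (2 × 1.280) = 240.250 / 2.560 = 93.848 m.

Braking distance ≈ 94 m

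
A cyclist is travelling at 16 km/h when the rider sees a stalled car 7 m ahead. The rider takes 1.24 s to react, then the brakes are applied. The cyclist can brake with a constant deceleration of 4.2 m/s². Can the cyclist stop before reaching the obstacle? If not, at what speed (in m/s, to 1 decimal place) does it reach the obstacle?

16 km/h ÷ 3.6 = 4.4444 m/s.
Reaction distance = 4.4444 × 1.24 = 5.511 m.
Braking distance needed to stop: v²/(2a) = 19.753 / 8.400 = 2.352 m, so total needed = 5.511 + 2.352 = 7.863 m > 7 m — it cannot stop.
Distance remaining when braking begins: 7 − 5.511 = 1.489 m.
v² = v₀² − 2a·d = 19.753 − 2 × 4.200 × 1.489 = 7.245 m²/s².
v = √7.245 = 2.692 m/s.

No — it strikes the obstacle at 2.7 m/s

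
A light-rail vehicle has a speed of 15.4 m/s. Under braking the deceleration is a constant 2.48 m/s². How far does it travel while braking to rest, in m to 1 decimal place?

Braking distance ≈ 47.8 m

Braking distance = v²/(2a) = 15.4000² / (2 × 2.480) = 237.160 / 4.960 = 47.815 m.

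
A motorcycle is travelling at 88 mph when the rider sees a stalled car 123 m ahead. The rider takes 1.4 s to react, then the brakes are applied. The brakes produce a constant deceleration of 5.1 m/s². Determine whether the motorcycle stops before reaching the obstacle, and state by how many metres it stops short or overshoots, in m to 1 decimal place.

No — it overshoots by 83.8 m

88 mph × 0.44704 = 39.3395 m/s.
Reaction distance = 39.3395 × 1.4 = 55.075 m.
Braking distance = v²/(2a) = 1547.596 / 10.200 = 151.725 m.
Total stopping distance = 55.075 + 151.725 = 206.800 m, vs 123 m available — it cannot stop in time and overshoots by 206.800 − 123 = 83.800 m.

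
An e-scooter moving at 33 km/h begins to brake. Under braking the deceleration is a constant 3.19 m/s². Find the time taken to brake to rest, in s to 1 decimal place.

Braking time ≈ 2.9 s

33 km/h ÷ 3.6 = 9.1667 m/s.
Braking time = v/a = 9.1667 / 3.190 = 2.874 s.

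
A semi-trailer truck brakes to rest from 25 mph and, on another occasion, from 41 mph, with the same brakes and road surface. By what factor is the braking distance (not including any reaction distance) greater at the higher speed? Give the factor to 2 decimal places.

Braking distance d = v²/(2a), so with a fixed, d ∝ v².
Factor = (41/25)² = 1.6400² = 2.6896.

Factor ≈ 2.69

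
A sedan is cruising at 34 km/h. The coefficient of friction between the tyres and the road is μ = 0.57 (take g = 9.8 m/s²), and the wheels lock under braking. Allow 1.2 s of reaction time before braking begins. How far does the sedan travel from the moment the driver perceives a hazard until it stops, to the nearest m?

34 km/h ÷ 3.6 = 9.4444 m/s.
a = μg = 0.57 × 9.8 = 5.586 m/s².
Reaction distance = v·t_r = 9.4444 × 1.2 = 11.333 m.
Braking distance = v²/(2a) = 9.4444² / (2 × 5.586) = 89.197 / 11.172 = 7.984 m.
Total = 11.333 + 7.984 = 19.317 m.

Total stopping distance ≈ 19 m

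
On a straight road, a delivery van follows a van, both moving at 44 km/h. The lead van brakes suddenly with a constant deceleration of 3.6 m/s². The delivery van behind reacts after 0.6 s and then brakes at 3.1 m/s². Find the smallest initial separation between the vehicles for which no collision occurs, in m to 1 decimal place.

44 km/h ÷ 3.6 = 12.2222 m/s.
Leader travels v²/(2a_L) = 149.382 / 7.200 = 20.747 m before stopping.
Follower covers v·t_r = 12.2222 × 0.6 = 7.333 m while reacting, then v²/(2a_F) = 149.382 / 6.200 = 24.094 m while braking, for a total of 7.333 + 24.094 = 31.427 m.
Since a_F ≤ a_L and the follower starts braking later, the follower is never slower than the leader, so the closest approach is when both have stopped.
Minimum gap = 31.427 − 20.747 = 10.680 m.

Minimum gap ≈ 10.7 m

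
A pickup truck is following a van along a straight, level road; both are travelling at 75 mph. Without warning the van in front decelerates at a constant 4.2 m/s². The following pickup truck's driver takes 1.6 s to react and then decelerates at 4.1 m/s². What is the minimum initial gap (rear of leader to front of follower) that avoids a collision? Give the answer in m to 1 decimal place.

Minimum gap ≈ 56.9 m

75 mph × 0.44704 = 33.5280 m/s.
Leader travels v²/(2a_L) = 1124.127 / 8.400 = 133.825 m before stopping.
Follower covers v·t_r = 33.5280 × 1.6 = 53.645 m while reacting, then v²/(2a_F) = 1124.127 / 8.200 = 137.089 m while braking, for a total of 53.645 + 137.089 = 190.734 m.
Since a_F ≤ a_L and the follower starts braking later, the follower is never slower than the leader, so the closest approach is when both have stopped.
Minimum gap = 190.734 − 133.825 = 56.909 m.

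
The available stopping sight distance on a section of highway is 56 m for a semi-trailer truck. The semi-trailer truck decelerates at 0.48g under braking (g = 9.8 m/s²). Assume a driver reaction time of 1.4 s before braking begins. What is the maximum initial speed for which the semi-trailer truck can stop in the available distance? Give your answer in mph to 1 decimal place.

Maximum speed ≈ 38.7 mph

a = 0.48 × 9.8 = 4.704 m/s².
Stopping distance: v·t_r + v²/(2a) = 56 with t_r = 1.4 s and a = 4.704 m/s².
So v² + 13.171 v − 526.85 = 0.
Positive root: v = −a·t_r + √((a·t_r)² + 2a·d) = −6.586 + √(43.375 + 526.85) = 17.2934 m/s.
17.2934 m/s ÷ 0.44704 = 38.684 mph.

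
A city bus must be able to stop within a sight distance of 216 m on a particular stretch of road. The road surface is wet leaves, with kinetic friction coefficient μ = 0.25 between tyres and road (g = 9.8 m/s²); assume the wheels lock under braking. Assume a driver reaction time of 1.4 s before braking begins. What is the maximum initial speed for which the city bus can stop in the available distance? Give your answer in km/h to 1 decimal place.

Maximum speed ≈ 105.4 km/h

a = μg = 0.25 × 9.8 = 2.450 m/s².
Stopping distance: v·t_r + v²/(2a) = 216 with t_r = 1.4 s and a = 2.450 m/s².
So v² + 6.860 v − 1058.40 = 0.
Positive root: v = −a·t_r + √((a·t_r)² + 2a·d) = −3.430 + √(11.765 + 1058.40) = 29.2834 m/s.
29.2834 m/s × 3.6 = 105.420 km/h.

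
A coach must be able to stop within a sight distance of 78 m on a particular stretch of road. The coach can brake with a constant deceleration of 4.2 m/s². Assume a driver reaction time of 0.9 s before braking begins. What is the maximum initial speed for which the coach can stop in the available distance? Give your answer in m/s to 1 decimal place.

Maximum speed ≈ 22.1 m/s

Stopping distance: v·t_r + v²/(2a) = 78 with t_r = 0.9 s and a = 4.200 m/s².
So v² + 7.560 v − 655.20 = 0.
Positive root: v = −a·t_r + √((a·t_r)² + 2a·d) = −3.780 + √(14.288 + 655.20) = 22.0945 m/s.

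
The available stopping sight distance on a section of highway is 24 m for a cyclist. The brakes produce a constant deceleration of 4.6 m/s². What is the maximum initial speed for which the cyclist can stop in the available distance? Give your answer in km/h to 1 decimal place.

v²/(2a) = d ⇒ v = √(2 × 4.600 × 24) = √220.80 = 14.8593 m/s.
14.8593 m/s × 3.6 = 53.493 km/h.

Maximum speed ≈ 53.5 km/h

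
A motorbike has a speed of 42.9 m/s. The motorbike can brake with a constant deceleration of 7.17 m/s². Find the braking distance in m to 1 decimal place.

Braking distance ≈ 128.3 m

Braking distance = v²/(2a) = 42.9000² / (2 × 7.170) = 1840.410 / 14.340 = 128.341 m.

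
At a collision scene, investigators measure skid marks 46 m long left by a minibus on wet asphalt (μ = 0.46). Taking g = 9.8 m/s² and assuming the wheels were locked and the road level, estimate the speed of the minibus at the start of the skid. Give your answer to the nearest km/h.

Initial speed ≈ 73 km/h

Deceleration a = μg = 0.46 × 9.8 = 4.508 m/s².
v = √(2a·d) = √(2 × 4.508 × 46) = √414.736 = 20.3651 m/s.
= 20.3651 × 3.6 = 73.314 km/h.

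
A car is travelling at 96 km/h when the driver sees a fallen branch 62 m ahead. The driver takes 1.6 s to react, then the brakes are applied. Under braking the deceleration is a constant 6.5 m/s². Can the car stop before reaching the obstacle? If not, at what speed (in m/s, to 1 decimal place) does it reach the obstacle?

No — it strikes the obstacle at 21.4 m/s

96 km/h ÷ 3.6 = 26.6667 m/s.
Reaction distance = 26.6667 × 1.6 = 42.667 m.
Braking distance needed to stop: v²/(2a) = 711.113 / 13.000 = 54.701 m, so total needed = 42.667 + 54.701 = 97.368 m > 62 m — it cannot stop.
Distance remaining when braking begins: 62 − 42.667 = 19.333 m.
v² = v₀² − 2a·d = 711.113 − 2 × 6.500 × 19.333 = 459.784 m²/s².
v = √459.784 = 21.443 m/s.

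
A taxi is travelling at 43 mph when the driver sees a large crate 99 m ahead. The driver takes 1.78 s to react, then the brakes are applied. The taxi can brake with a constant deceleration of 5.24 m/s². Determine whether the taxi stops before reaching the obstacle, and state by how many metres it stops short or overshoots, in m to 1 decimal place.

Yes — it stops 29.5 m short of the obstacle

43 mph × 0.44704 = 19.2227 m/s.
Reaction distance = 19.2227 × 1.78 = 34.216 m.
Braking distance = v²/(2a) = 369.512 / 10.480 = 35.259 m.
Total stopping distance = 34.216 + 35.259 = 69.475 m, vs 99 m available — it stops with 99 − 69.475 = 29.525 m to spare.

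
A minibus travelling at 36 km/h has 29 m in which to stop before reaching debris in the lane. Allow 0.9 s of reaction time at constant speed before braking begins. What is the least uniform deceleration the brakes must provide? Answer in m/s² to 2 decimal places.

36 km/h ÷ 3.6 = 10.0000 m/s.
Distance covered during reaction = 10.0000 × 0.9 = 9.000 m.
Distance available for braking: 29 − 9.000 = 20.000 m.
v² = 2a·d ⇒ a = v²/(2d) = 10.0000² / (2 × 20.000) = 100.000 / 40.000 = 2.5000 m/s².

Required deceleration ≈ 2.50 m/s²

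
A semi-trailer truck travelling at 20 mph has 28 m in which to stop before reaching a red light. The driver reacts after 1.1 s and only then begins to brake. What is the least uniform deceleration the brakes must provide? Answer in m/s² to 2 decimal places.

Required deceleration ≈ 2.20 m/s²

20 mph × 0.44704 = 8.9408 m/s.
Distance covered during reaction = 8.9408 × 1.1 = 9.835 m.
Distance available for braking: 28 − 9.835 = 18.165 m.
v² = 2a·d ⇒ a = v²/(2d) = 8.9408² / (2 × 18.165) = 79.938 / 36.330 = 2.2003 m/s².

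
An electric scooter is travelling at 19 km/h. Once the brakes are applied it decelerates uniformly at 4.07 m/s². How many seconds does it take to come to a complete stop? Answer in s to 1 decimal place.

Braking time ≈ 1.3 s

19 km/h ÷ 3.6 = 5.2778 m/s.
Braking time = v/a = 5.2778 / 4.070 = 1.297 s.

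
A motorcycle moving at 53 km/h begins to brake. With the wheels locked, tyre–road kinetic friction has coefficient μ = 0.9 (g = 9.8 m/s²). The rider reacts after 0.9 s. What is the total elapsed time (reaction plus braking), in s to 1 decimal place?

Total time ≈ 2.6 s

53 km/h ÷ 3.6 = 14.7222 m/s.
a = μg = 0.9 × 9.8 = 8.820 m/s².
Braking time = v/a = 14.7222 / 8.820 = 1.669 s.
Total = 0.9 + 1.669 = 2.569 s.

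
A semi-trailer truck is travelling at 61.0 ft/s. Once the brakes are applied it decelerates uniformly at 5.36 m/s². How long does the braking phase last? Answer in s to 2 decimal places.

Braking time ≈ 3.47 s

61 ft/s × 0.3048 = 18.5928 m/s.
Braking time = v/a = 18.5928 / 5.360 = 3.469 s.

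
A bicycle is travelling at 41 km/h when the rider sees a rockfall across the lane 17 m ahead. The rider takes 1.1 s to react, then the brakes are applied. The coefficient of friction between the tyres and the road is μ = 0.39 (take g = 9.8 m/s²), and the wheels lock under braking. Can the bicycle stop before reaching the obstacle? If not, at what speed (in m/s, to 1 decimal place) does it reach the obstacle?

No — it strikes the obstacle at 9.8 m/s

41 km/h ÷ 3.6 = 11.3889 m/s.
a = μg = 0.39 × 9.8 = 3.822 m/s².
Reaction distance = 11.3889 × 1.1 = 12.528 m.
Braking distance needed to stop: v²/(2a) = 129.707 / 7.644 = 16.968 m, so total needed = 12.528 + 16.968 = 29.496 m > 17 m — it cannot stop.
Distance remaining when braking begins: 17 − 12.528 = 4.472 m.
v² = v₀² − 2a·d = 129.707 − 2 × 3.822 × 4.472 = 95.523 m²/s².
v = √95.523 = 9.774 m/s.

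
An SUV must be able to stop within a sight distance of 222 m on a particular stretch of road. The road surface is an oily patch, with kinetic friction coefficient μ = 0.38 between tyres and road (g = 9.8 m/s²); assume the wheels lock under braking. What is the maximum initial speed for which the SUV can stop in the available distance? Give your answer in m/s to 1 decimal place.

a = μg = 0.38 × 9.8 = 3.724 m/s².
v²/(2a) = d ⇒ v = √(2 × 3.724 × 222) = √1653.46 = 40.6628 m/s.

Maximum speed ≈ 40.7 m/s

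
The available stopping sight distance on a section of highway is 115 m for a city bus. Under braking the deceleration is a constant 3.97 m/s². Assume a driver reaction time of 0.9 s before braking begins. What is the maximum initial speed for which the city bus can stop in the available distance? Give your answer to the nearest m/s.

Maximum speed ≈ 27 m/s

Stopping distance: v·t_r + v²/(2a) = 115 with t_r = 0.9 s and a = 3.970 m/s².
So v² + 7.146 v − 913.10 = 0.
Positive root: v = −a·t_r + √((a·t_r)² + 2a·d) = −3.573 + √(12.766 + 913.10) = 26.8550 m/s.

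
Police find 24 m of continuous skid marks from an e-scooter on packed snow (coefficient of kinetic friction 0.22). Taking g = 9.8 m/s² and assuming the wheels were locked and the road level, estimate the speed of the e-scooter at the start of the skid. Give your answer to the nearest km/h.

Deceleration a = μg = 0.22 × 9.8 = 2.156 m/s².
v = √(2a·d) = √(2 × 2.156 × 24) = √103.488 = 10.1729 m/s.
= 10.1729 × 3.6 = 36.622 km/h.

Initial speed ≈ 37 km/h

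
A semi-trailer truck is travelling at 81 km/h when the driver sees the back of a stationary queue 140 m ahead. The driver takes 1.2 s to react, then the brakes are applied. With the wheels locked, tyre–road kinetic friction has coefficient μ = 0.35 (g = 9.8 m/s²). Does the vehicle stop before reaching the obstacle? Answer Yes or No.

81 km/h ÷ 3.6 = 22.5000 m/s.
a = μg = 0.35 × 9.8 = 3.430 m/s².
Reaction distance = 22.5000 × 1.2 = 27.000 m.
Braking distance = v²/(2a) = 506.250 / 6.860 = 73.797 m.
Total stopping distance = 27.000 + 73.797 = 100.797 m, vs 140 m available — it stops with 140 − 100.797 = 39.203 m to spare.

Yes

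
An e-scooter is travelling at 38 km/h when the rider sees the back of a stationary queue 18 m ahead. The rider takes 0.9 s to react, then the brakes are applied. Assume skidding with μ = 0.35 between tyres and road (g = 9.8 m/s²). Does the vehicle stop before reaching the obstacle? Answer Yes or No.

38 km/h ÷ 3.6 = 10.5556 m/s.
a = μg = 0.35 × 9.8 = 3.430 m/s².
Reaction distance = 10.5556 × 0.9 = 9.500 m.
Braking distance = v²/(2a) = 111.421 / 6.860 = 16.242 m.
Total stopping distance = 9.500 + 16.242 = 25.742 m, vs 18 m available — it cannot stop in time and overshoots by 25.742 − 18 = 7.742 m.

No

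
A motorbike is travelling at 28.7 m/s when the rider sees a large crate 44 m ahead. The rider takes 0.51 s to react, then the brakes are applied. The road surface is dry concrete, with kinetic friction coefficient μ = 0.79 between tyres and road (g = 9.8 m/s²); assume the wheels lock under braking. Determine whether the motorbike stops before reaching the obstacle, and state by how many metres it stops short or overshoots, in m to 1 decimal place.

a = μg = 0.79 × 9.8 = 7.742 m/s².
Reaction distance = 28.7000 × 0.51 = 14.637 m.
Braking distance = v²/(2a) = 823.690 / 15.484 = 53.196 m.
Total stopping distance = 14.637 + 53.196 = 67.833 m, vs 44 m available — it cannot stop in time and overshoots by 67.833 − 44 = 23.833 m.

No — it overshoots by 23.8 m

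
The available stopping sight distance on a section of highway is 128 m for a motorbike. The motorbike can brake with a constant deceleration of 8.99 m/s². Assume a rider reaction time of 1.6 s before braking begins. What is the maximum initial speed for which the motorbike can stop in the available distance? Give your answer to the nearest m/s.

Maximum speed ≈ 36 m/s

Stopping distance: v·t_r + v²/(2a) = 128 with t_r = 1.6 s and a = 8.990 m/s².
So v² + 28.768 v − 2301.44 = 0.
Positive root: v = −a·t_r + √((a·t_r)² + 2a·d) = −14.384 + √(206.899 + 2301.44) = 35.6993 m/s.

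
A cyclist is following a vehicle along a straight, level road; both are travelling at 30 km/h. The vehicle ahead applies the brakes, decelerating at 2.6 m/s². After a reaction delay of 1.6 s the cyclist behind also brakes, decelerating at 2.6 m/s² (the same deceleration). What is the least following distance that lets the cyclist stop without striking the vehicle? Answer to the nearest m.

30 km/h ÷ 3.6 = 8.3333 m/s.
Leader travels v²/(2a_L) = 69.444 / 5.200 = 13.355 m before stopping.
Follower covers v·t_r = 8.3333 × 1.6 = 13.333 m while reacting, then v²/(2a_F) = 69.444 / 5.200 = 13.355 m while braking, for a total of 13.333 + 13.355 = 26.688 m.
Since a_F ≤ a_L and the follower starts braking later, the follower is never slower than the leader, so the closest approach is when both have stopped.
Minimum gap = 26.688 − 13.355 = 13.333 m.

Minimum gap ≈ 13 m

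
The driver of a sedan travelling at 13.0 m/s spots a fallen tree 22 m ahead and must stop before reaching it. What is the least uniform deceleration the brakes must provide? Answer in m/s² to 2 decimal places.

v² = 2a·d ⇒ a = v²/(2d) = 13.0000² / (2 × 22.000) = 169.000 / 44.000 = 3.8409 m/s².

Required deceleration ≈ 3.84 m/s²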